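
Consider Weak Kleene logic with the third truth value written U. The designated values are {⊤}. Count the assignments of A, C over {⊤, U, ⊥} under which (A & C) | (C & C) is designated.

2

Designated under: (A=⊤, C=⊤); (A=⊥, C=⊤).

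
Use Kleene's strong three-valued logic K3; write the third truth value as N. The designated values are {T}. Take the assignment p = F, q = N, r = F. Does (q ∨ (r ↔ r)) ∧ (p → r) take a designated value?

r ↔ r = F ↔ F = T
q ∨ (r ↔ r) = N ∨ T = T
p → r = F → F = T
(q ∨ (r ↔ r)) ∧ (p → r) = T ∧ T = T
T ∈ {T}.

Yes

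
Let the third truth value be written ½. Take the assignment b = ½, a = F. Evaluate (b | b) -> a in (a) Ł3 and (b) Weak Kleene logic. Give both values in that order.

In Ł3: b | b = ½ | ½ = ½
(b | b) -> a = ½ -> F = ½  [min(1, 1−½+0)]
In Weak Kleene logic: b | b = ½ | ½ = ½
(b | b) -> a = ½ -> F = ½  [any arg is the third value ⇒ result is the third value]

½; ½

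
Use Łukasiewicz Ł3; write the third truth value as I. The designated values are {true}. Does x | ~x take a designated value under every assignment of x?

No

Countermodel: x=I gives I, which is not designated.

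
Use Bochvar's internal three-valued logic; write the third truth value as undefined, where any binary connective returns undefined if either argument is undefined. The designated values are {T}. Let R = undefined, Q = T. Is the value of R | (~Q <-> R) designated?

~Q = ~T = F
~Q <-> R = F <-> undefined = undefined
R | (~Q <-> R) = undefined | undefined = undefined
undefined ∉ {T}.

No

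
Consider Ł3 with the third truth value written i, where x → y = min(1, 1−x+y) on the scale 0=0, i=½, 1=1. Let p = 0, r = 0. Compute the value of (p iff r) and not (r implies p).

p iff r = 0 iff 0 = 1
r implies p = 0 implies 0 = 1
not (r implies p) = not 1 = 0
(p iff r) and not (r implies p) = 1 and 0 = 0

0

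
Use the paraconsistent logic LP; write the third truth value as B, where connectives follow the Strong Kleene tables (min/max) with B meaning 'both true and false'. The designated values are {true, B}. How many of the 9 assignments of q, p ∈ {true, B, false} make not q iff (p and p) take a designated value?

Of the 9 assignments, 7 give a value in {true, B}.

7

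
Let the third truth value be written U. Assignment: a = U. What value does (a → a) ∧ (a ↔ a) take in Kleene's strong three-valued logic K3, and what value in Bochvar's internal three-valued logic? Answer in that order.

In Kleene's strong three-valued logic K3: a → a = U → U = U
a ↔ a = U ↔ U = U
(a → a) ∧ (a ↔ a) = U ∧ U = U
In Bochvar's internal three-valued logic: a → a = U → U = U
a ↔ a = U ↔ U = U
(a → a) ∧ (a ↔ a) = U ∧ U = U

U; U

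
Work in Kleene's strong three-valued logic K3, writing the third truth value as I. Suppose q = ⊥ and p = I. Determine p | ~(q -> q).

q -> q = ⊥ -> ⊥ = ⊤
~(q -> q) = ~⊤ = ⊥
p | ~(q -> q) = I | ⊥ = I

I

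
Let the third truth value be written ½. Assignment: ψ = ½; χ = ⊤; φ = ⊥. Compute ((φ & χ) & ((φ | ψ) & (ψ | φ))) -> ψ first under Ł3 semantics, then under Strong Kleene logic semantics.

⊤; ⊤

In Ł3: φ & χ = ⊥ & ⊤ = ⊥
φ | ψ = ⊥ | ½ = ½
ψ | φ = ½ | ⊥ = ½
(φ | ψ) & (ψ | φ) = ½ & ½ = ½
(φ & χ) & ((φ | ψ) & (ψ | φ)) = ⊥ & ½ = ⊥
((φ & χ) & ((φ | ψ) & (ψ | φ))) -> ψ = ⊥ -> ½ = ⊤  [min(1, 1−0+½)]
In Strong Kleene logic: φ & χ = ⊥ & ⊤ = ⊥
φ | ψ = ⊥ | ½ = ½
ψ | φ = ½ | ⊥ = ½
(φ | ψ) & (ψ | φ) = ½ & ½ = ½
(φ & χ) & ((φ | ψ) & (ψ | φ)) = ⊥ & ½ = ⊥
((φ & χ) & ((φ | ψ) & (ψ | φ))) -> ψ = ⊥ -> ½ = ⊤  [~⊥ | ½]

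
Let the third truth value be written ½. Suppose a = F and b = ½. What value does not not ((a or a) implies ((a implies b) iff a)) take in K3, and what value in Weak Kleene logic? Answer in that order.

In K3: a or a = F or F = F
a implies b = F implies ½ = T  [not F or ½]
(a implies b) iff a = T iff F = F
(a or a) implies ((a implies b) iff a) = F implies F = T
not ((a or a) implies ((a implies b) iff a)) = not T = F
not not ((a or a) implies ((a implies b) iff a)) = not F = T
In Weak Kleene logic: a or a = F or F = F
a implies b = F implies ½ = ½  [any arg is the third value ⇒ result is the third value]
(a implies b) iff a = ½ iff F = ½
(a or a) implies ((a implies b) iff a) = F implies ½ = ½
not ((a or a) implies ((a implies b) iff a)) = not ½ = ½
not not ((a or a) implies ((a implies b) iff a)) = not ½ = ½
They differ because K3 and Weak Kleene logic treat ½ differently under the binary connectives.

T; ½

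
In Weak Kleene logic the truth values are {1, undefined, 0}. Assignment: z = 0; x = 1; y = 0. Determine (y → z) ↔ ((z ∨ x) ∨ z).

1

y → z = 0 → 0 = 1
z ∨ x = 0 ∨ 1 = 1
(z ∨ x) ∨ z = 1 ∨ 0 = 1
(y → z) ↔ ((z ∨ x) ∨ z) = 1 ↔ 1 = 1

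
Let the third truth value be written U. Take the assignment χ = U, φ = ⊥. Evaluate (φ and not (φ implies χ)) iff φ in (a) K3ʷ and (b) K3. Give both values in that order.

U; ⊤

In K3ʷ: φ implies χ = ⊥ implies U = U  [any arg is the third value ⇒ result is the third value]
not (φ implies χ) = not U = U
φ and not (φ implies χ) = ⊥ and U = U
(φ and not (φ implies χ)) iff φ = U iff ⊥ = U
In K3: φ implies χ = ⊥ implies U = ⊤  [not ⊥ or U]
not (φ implies χ) = not ⊤ = ⊥
φ and not (φ implies χ) = ⊥ and ⊥ = ⊥
(φ and not (φ implies χ)) iff φ = ⊥ iff ⊥ = ⊤
They differ because K3ʷ and K3 treat U differently under the binary connectives.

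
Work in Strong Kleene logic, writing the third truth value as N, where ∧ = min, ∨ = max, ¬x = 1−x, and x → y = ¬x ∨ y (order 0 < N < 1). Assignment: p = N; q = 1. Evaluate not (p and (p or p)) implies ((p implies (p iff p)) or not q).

N

p or p = N or N = N
p and (p or p) = N and N = N
not (p and (p or p)) = not N = N
p iff p = N iff N = N
p implies (p iff p) = N implies N = N  [not N or N]
not q = not 1 = 0
(p implies (p iff p)) or not q = N or 0 = N
not (p and (p or p)) implies ((p implies (p iff p)) or not q) = N implies N = N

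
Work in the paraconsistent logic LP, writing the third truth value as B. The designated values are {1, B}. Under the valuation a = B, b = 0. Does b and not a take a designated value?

not a = not B = B
b and not a = 0 and B = 0
0 ∉ {1, B}.

No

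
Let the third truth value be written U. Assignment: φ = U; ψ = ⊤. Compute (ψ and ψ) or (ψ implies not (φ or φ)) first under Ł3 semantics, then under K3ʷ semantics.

⊤; U

In Ł3: ψ and ψ = ⊤ and ⊤ = ⊤
φ or φ = U or U = U
not (φ or φ) = not U = U
ψ implies not (φ or φ) = ⊤ implies U = U
(ψ and ψ) or (ψ implies not (φ or φ)) = ⊤ or U = ⊤
In K3ʷ: ψ and ψ = ⊤ and ⊤ = ⊤
φ or φ = U or U = U
not (φ or φ) = not U = U
ψ implies not (φ or φ) = ⊤ implies U = U  [any arg is the third value ⇒ result is the third value]
(ψ and ψ) or (ψ implies not (φ or φ)) = ⊤ or U = U
They differ because Ł3 and K3ʷ treat U differently under the binary connectives.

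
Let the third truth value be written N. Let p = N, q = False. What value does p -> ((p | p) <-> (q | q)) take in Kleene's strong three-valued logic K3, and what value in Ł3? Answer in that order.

In Kleene's strong three-valued logic K3: p | p = N | N = N
q | q = False | False = False
(p | p) <-> (q | q) = N <-> False = N
p -> ((p | p) <-> (q | q)) = N -> N = N  [~N | N]
In Ł3: p | p = N | N = N
q | q = False | False = False
(p | p) <-> (q | q) = N <-> False = N
p -> ((p | p) <-> (q | q)) = N -> N = True
They differ because Kleene's strong three-valued logic K3 and Ł3 treat N differently under implication.

N; True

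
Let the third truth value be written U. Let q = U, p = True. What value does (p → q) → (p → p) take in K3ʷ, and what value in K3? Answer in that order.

U; True

In K3ʷ: p → q = True → U = U
p → p = True → True = True
(p → q) → (p → p) = U → True = U
In K3: p → q = True → U = U  [¬True ∨ U]
p → p = True → True = True
(p → q) → (p → p) = U → True = True
They differ because K3ʷ and K3 treat U differently under the binary connectives.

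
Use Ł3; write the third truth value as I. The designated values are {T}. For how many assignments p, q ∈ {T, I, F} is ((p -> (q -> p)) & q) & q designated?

3

Designated under: (p=T, q=T); (p=I, q=T); (p=F, q=T).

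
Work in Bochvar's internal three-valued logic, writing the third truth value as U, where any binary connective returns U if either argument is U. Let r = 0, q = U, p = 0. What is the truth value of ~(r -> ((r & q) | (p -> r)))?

U

r & q = 0 & U = U
p -> r = 0 -> 0 = 1
(r & q) | (p -> r) = U | 1 = U
r -> ((r & q) | (p -> r)) = 0 -> U = U  [any arg is the third value ⇒ result is the third value]
~(r -> ((r & q) | (p -> r))) = ~U = U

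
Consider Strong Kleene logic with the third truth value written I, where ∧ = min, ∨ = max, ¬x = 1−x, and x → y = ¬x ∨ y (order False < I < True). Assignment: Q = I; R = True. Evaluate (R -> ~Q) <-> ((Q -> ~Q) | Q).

~Q = ~I = I
R -> ~Q = True -> I = I  [~True | I]
~Q = ~I = I
Q -> ~Q = I -> I = I
(Q -> ~Q) | Q = I | I = I
(R -> ~Q) <-> ((Q -> ~Q) | Q) = I <-> I = I

I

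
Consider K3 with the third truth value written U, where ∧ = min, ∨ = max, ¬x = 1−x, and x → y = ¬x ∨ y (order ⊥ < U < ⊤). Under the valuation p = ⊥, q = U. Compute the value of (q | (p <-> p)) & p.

⊥

p <-> p = ⊥ <-> ⊥ = ⊤
q | (p <-> p) = U | ⊤ = ⊤
(q | (p <-> p)) & p = ⊤ & ⊥ = ⊥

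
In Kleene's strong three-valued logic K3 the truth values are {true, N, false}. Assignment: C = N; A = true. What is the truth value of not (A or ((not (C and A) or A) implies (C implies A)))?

C and A = N and true = N
not (C and A) = not N = N
not (C and A) or A = N or true = true
C implies A = N implies true = true  [not N or true]
(not (C and A) or A) implies (C implies A) = true implies true = true
A or ((not (C and A) or A) implies (C implies A)) = true or true = true
not (A or ((not (C and A) or A) implies (C implies A))) = not true = false

false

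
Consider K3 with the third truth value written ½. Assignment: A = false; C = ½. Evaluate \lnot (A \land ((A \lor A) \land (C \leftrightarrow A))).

A \lor A = false \lor false = false
C \leftrightarrow A = ½ \leftrightarrow false = ½
(A \lor A) \land (C \leftrightarrow A) = false \land ½ = false
A \land ((A \lor A) \land (C \leftrightarrow A)) = false \land false = false
\lnot (A \land ((A \lor A) \land (C \leftrightarrow A))) = \lnot false = true

true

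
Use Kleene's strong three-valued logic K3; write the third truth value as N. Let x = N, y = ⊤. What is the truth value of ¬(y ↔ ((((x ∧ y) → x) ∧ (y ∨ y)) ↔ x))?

x ∧ y = N ∧ ⊤ = N
(x ∧ y) → x = N → N = N
y ∨ y = ⊤ ∨ ⊤ = ⊤
((x ∧ y) → x) ∧ (y ∨ y) = N ∧ ⊤ = N
(((x ∧ y) → x) ∧ (y ∨ y)) ↔ x = N ↔ N = N
y ↔ ((((x ∧ y) → x) ∧ (y ∨ y)) ↔ x) = ⊤ ↔ N = N
¬(y ↔ ((((x ∧ y) → x) ∧ (y ∨ y)) ↔ x)) = ¬N = N

N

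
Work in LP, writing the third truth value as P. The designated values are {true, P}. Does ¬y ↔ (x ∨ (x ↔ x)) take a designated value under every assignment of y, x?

Countermodel: y=true, x=true gives false, which is not designated.

No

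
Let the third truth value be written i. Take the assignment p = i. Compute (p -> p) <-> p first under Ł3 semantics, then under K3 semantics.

i; i

In Ł3: p -> p = i -> i = ⊤  [min(1, 1−½+½)]
(p -> p) <-> p = ⊤ <-> i = i
In K3: p -> p = i -> i = i  [~i | i]
(p -> p) <-> p = i <-> i = i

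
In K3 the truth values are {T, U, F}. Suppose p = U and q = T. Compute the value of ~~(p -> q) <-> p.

U

p -> q = U -> T = T  [~U | T]
~(p -> q) = ~T = F
~~(p -> q) = ~F = T
~~(p -> q) <-> p = T <-> U = U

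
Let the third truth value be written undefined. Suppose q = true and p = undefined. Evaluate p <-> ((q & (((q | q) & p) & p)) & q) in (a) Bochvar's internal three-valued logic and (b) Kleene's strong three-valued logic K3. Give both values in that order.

undefined; undefined

In Bochvar's internal three-valued logic: q | q = true | true = true
(q | q) & p = true & undefined = undefined
((q | q) & p) & p = undefined & undefined = undefined
q & (((q | q) & p) & p) = true & undefined = undefined
(q & (((q | q) & p) & p)) & q = undefined & true = undefined
p <-> ((q & (((q | q) & p) & p)) & q) = undefined <-> undefined = undefined
In Kleene's strong three-valued logic K3: q | q = true | true = true
(q | q) & p = true & undefined = undefined
((q | q) & p) & p = undefined & undefined = undefined
q & (((q | q) & p) & p) = true & undefined = undefined
(q & (((q | q) & p) & p)) & q = undefined & true = undefined
p <-> ((q & (((q | q) & p) & p)) & q) = undefined <-> undefined = undefined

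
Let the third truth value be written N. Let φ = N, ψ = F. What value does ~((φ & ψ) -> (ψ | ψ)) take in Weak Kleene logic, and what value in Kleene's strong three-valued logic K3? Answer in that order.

N; F

In Weak Kleene logic: φ & ψ = N & F = N
ψ | ψ = F | F = F
(φ & ψ) -> (ψ | ψ) = N -> F = N  [any arg is the third value ⇒ result is the third value]
~((φ & ψ) -> (ψ | ψ)) = ~N = N
In Kleene's strong three-valued logic K3: φ & ψ = N & F = F
ψ | ψ = F | F = F
(φ & ψ) -> (ψ | ψ) = F -> F = T
~((φ & ψ) -> (ψ | ψ)) = ~T = F
They differ because Weak Kleene logic and Kleene's strong three-valued logic K3 treat N differently under the binary connectives.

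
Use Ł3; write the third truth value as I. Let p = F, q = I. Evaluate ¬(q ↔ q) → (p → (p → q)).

q ↔ q = I ↔ I = T  [1 − |½−½|]
¬(q ↔ q) = ¬T = F
p → q = F → I = T
p → (p → q) = F → T = T
¬(q ↔ q) → (p → (p → q)) = F → T = T

T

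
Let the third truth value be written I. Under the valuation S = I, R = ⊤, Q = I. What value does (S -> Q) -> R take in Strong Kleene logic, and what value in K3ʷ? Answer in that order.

In Strong Kleene logic: S -> Q = I -> I = I  [~I | I]
(S -> Q) -> R = I -> ⊤ = ⊤
In K3ʷ: S -> Q = I -> I = I
(S -> Q) -> R = I -> ⊤ = I
They differ because Strong Kleene logic and K3ʷ treat I differently under the binary connectives.

⊤; I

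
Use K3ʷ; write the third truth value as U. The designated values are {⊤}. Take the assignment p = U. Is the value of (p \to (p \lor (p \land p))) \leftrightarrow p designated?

p \land p = U \land U = U
p \lor (p \land p) = U \lor U = U
p \to (p \lor (p \land p)) = U \to U = U  [any arg is the third value ⇒ result is the third value]
(p \to (p \lor (p \land p))) \leftrightarrow p = U \leftrightarrow U = U
U ∉ {⊤}.

No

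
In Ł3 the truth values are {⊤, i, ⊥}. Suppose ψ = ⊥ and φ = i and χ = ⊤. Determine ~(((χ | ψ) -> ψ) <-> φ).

i

χ | ψ = ⊤ | ⊥ = ⊤
(χ | ψ) -> ψ = ⊤ -> ⊥ = ⊥
((χ | ψ) -> ψ) <-> φ = ⊥ <-> i = i  [1 − |0−½|]
~(((χ | ψ) -> ψ) <-> φ) = ~i = i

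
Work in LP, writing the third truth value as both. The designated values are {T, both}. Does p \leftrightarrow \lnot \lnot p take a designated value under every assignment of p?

Yes

Every assignment of p over {T, both, F} gives a value in {T, both}.
In particular, with p=both: p \leftrightarrow \lnot \lnot p = both.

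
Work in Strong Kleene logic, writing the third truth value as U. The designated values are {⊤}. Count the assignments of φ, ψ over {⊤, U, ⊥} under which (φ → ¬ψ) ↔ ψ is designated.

1

Designated under: (φ=⊥, ψ=⊤).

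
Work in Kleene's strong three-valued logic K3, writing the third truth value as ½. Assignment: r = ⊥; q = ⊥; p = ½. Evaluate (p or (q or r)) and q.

⊥

q or r = ⊥ or ⊥ = ⊥
p or (q or r) = ½ or ⊥ = ½
(p or (q or r)) and q = ½ and ⊥ = ⊥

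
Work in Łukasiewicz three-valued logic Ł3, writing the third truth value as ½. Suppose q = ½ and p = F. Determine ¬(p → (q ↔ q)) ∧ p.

F

q ↔ q = ½ ↔ ½ = T  [1 − |½−½|]
p → (q ↔ q) = F → T = T
¬(p → (q ↔ q)) = ¬T = F
¬(p → (q ↔ q)) ∧ p = F ∧ F = F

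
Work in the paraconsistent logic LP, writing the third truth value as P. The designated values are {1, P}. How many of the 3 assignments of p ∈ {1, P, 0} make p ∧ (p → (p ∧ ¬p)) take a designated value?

p=1: 0 ·
p=P: P ✓
p=0: 0 ·

1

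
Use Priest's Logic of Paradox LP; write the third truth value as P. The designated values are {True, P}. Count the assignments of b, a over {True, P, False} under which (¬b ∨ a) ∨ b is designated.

Of the 9 assignments, 9 give a value in {True, P}.

9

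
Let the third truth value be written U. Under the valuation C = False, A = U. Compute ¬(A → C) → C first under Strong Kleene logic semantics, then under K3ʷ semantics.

In Strong Kleene logic: A → C = U → False = U  [¬U ∨ False]
¬(A → C) = ¬U = U
¬(A → C) → C = U → False = U
In K3ʷ: A → C = U → False = U  [any arg is the third value ⇒ result is the third value]
¬(A → C) = ¬U = U
¬(A → C) → C = U → False = U

U; U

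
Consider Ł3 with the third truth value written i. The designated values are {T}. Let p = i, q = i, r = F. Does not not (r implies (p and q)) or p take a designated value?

Yes

p and q = i and i = i
r implies (p and q) = F implies i = T  [min(1, 1−0+½)]
not (r implies (p and q)) = not T = F
not not (r implies (p and q)) = not F = T
not not (r implies (p and q)) or p = T or i = T
T ∈ {T}.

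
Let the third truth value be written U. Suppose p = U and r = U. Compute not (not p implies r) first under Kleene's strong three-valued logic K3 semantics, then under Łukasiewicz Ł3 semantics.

In Kleene's strong three-valued logic K3: not p = not U = U
not p implies r = U implies U = U
not (not p implies r) = not U = U
In Łukasiewicz Ł3: not p = not U = U
not p implies r = U implies U = 1  [min(1, 1−½+½)]
not (not p implies r) = not 1 = 0
They differ because Kleene's strong three-valued logic K3 and Łukasiewicz Ł3 treat U differently under implication.

U; 0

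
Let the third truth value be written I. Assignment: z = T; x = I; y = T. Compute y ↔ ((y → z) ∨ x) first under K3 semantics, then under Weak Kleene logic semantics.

T; I

In K3: y → z = T → T = T
(y → z) ∨ x = T ∨ I = T
y ↔ ((y → z) ∨ x) = T ↔ T = T
In Weak Kleene logic: y → z = T → T = T
(y → z) ∨ x = T ∨ I = I
y ↔ ((y → z) ∨ x) = T ↔ I = I
They differ because K3 and Weak Kleene logic treat I differently under the binary connectives.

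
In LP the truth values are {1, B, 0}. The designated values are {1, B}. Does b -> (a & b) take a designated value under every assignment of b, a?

Countermodel: b=1, a=0 gives 0, which is not designated.

No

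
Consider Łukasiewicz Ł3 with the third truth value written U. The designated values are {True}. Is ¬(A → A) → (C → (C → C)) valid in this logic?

Yes

Every assignment of A, C over {True, U, False} gives a value in {True}.
In particular, with A=U, C=U: ¬(A → A) → (C → (C → C)) = True.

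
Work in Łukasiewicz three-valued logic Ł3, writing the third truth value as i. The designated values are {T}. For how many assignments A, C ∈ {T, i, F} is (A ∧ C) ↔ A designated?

6

Of the 9 assignments, 6 give a value in {T}.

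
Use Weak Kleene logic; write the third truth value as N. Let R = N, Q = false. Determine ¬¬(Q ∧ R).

N

Q ∧ R = false ∧ N = N
¬(Q ∧ R) = ¬N = N
¬¬(Q ∧ R) = ¬N = N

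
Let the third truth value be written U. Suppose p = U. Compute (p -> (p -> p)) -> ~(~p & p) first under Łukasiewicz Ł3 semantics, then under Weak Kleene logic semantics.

In Łukasiewicz Ł3: p -> p = U -> U = ⊤
p -> (p -> p) = U -> ⊤ = ⊤
~p = ~U = U
~p & p = U & U = U
~(~p & p) = ~U = U
(p -> (p -> p)) -> ~(~p & p) = ⊤ -> U = U
In Weak Kleene logic: p -> p = U -> U = U  [any arg is the third value ⇒ result is the third value]
p -> (p -> p) = U -> U = U
~p = ~U = U
~p & p = U & U = U
~(~p & p) = ~U = U
(p -> (p -> p)) -> ~(~p & p) = U -> U = U

U; U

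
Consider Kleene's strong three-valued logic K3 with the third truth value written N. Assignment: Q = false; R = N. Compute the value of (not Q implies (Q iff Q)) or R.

true

not Q = not false = true
Q iff Q = false iff false = true
not Q implies (Q iff Q) = true implies true = true
(not Q implies (Q iff Q)) or R = true or N = true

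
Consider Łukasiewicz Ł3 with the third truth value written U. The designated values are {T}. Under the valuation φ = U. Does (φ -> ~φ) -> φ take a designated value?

No

~φ = ~U = U
φ -> ~φ = U -> U = T  [min(1, 1−½+½)]
(φ -> ~φ) -> φ = T -> U = U
U ∉ {T}.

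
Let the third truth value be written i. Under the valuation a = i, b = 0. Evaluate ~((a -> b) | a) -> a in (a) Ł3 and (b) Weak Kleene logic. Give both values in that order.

In Ł3: a -> b = i -> 0 = i
(a -> b) | a = i | i = i
~((a -> b) | a) = ~i = i
~((a -> b) | a) -> a = i -> i = 1
In Weak Kleene logic: a -> b = i -> 0 = i
(a -> b) | a = i | i = i
~((a -> b) | a) = ~i = i
~((a -> b) | a) -> a = i -> i = i
They differ because Ł3 and Weak Kleene logic treat i differently under the binary connectives.

1; i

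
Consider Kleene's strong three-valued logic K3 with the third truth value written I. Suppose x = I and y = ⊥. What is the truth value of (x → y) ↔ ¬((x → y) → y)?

x → y = I → ⊥ = I  [¬I ∨ ⊥]
x → y = I → ⊥ = I
(x → y) → y = I → ⊥ = I
¬((x → y) → y) = ¬I = I
(x → y) ↔ ¬((x → y) → y) = I ↔ I = I

I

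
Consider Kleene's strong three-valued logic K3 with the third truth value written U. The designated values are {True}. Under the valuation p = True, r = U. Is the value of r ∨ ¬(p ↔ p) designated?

No

p ↔ p = True ↔ True = True
¬(p ↔ p) = ¬True = False
r ∨ ¬(p ↔ p) = U ∨ False = U
U ∉ {True}.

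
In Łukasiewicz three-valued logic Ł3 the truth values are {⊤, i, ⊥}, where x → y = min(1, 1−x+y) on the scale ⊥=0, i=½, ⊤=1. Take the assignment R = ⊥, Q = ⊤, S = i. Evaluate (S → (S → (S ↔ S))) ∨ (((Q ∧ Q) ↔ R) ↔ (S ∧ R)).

⊤

S ↔ S = i ↔ i = ⊤  [1 − |½−½|]
S → (S ↔ S) = i → ⊤ = ⊤
S → (S → (S ↔ S)) = i → ⊤ = ⊤
Q ∧ Q = ⊤ ∧ ⊤ = ⊤
(Q ∧ Q) ↔ R = ⊤ ↔ ⊥ = ⊥
S ∧ R = i ∧ ⊥ = ⊥
((Q ∧ Q) ↔ R) ↔ (S ∧ R) = ⊥ ↔ ⊥ = ⊤
(S → (S → (S ↔ S))) ∨ (((Q ∧ Q) ↔ R) ↔ (S ∧ R)) = ⊤ ∨ ⊤ = ⊤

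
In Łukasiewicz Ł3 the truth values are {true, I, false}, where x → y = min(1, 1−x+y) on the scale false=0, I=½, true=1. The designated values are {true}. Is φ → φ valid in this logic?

Yes

Every assignment of φ over {true, I, false} gives a value in {true}.
In particular, with φ=I: φ → φ = true.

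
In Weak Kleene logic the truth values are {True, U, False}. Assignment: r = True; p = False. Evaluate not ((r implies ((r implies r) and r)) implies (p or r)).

r implies r = True implies True = True
(r implies r) and r = True and True = True
r implies ((r implies r) and r) = True implies True = True
p or r = False or True = True
(r implies ((r implies r) and r)) implies (p or r) = True implies True = True
not ((r implies ((r implies r) and r)) implies (p or r)) = not True = False

False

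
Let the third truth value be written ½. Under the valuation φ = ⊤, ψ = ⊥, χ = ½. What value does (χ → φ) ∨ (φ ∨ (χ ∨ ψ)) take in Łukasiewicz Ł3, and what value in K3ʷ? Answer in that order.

⊤; ½

In Łukasiewicz Ł3: χ → φ = ½ → ⊤ = ⊤  [min(1, 1−½+1)]
χ ∨ ψ = ½ ∨ ⊥ = ½
φ ∨ (χ ∨ ψ) = ⊤ ∨ ½ = ⊤
(χ → φ) ∨ (φ ∨ (χ ∨ ψ)) = ⊤ ∨ ⊤ = ⊤
In K3ʷ: χ → φ = ½ → ⊤ = ½  [any arg is the third value ⇒ result is the third value]
χ ∨ ψ = ½ ∨ ⊥ = ½
φ ∨ (χ ∨ ψ) = ⊤ ∨ ½ = ½
(χ → φ) ∨ (φ ∨ (χ ∨ ψ)) = ½ ∨ ½ = ½
They differ because Łukasiewicz Ł3 and K3ʷ treat ½ differently under the binary connectives.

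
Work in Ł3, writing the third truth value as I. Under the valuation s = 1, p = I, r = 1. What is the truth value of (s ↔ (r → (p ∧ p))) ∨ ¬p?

I

p ∧ p = I ∧ I = I
r → (p ∧ p) = 1 → I = I
s ↔ (r → (p ∧ p)) = 1 ↔ I = I
¬p = ¬I = I
(s ↔ (r → (p ∧ p))) ∨ ¬p = I ∨ I = I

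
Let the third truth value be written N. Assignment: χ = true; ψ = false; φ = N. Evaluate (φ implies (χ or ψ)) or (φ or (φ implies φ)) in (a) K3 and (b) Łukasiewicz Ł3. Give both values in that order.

true; true

In K3: χ or ψ = true or false = true
φ implies (χ or ψ) = N implies true = true
φ implies φ = N implies N = N
φ or (φ implies φ) = N or N = N
(φ implies (χ or ψ)) or (φ or (φ implies φ)) = true or N = true
In Łukasiewicz Ł3: χ or ψ = true or false = true
φ implies (χ or ψ) = N implies true = true  [min(1, 1−½+1)]
φ implies φ = N implies N = true
φ or (φ implies φ) = N or true = true
(φ implies (χ or ψ)) or (φ or (φ implies φ)) = true or true = true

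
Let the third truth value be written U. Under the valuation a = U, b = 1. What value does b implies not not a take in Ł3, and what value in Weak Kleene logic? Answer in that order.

U; U

In Ł3: not a = not U = U
not not a = not U = U
b implies not not a = 1 implies U = U  [min(1, 1−1+½)]
In Weak Kleene logic: not a = not U = U
not not a = not U = U
b implies not not a = 1 implies U = U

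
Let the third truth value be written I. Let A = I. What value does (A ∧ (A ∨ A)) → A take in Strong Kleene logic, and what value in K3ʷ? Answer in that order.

In Strong Kleene logic: A ∨ A = I ∨ I = I
A ∧ (A ∨ A) = I ∧ I = I
(A ∧ (A ∨ A)) → A = I → I = I  [¬I ∨ I]
In K3ʷ: A ∨ A = I ∨ I = I
A ∧ (A ∨ A) = I ∧ I = I
(A ∧ (A ∨ A)) → A = I → I = I  [any arg is the third value ⇒ result is the third value]

I; I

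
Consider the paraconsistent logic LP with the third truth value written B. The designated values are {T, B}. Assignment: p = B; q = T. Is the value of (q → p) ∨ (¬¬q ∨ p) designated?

q → p = T → B = B  [¬T ∨ B]
¬q = ¬T = F
¬¬q = ¬F = T
¬¬q ∨ p = T ∨ B = T
(q → p) ∨ (¬¬q ∨ p) = B ∨ T = T
T ∈ {T, B}.

Yes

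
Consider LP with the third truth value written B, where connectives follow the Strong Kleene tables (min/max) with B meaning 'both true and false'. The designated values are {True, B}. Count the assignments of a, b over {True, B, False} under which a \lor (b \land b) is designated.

8

Of the 9 assignments, 8 give a value in {True, B}.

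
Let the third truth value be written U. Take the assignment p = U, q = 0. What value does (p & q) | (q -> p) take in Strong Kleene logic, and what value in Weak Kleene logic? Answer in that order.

1; U

In Strong Kleene logic: p & q = U & 0 = 0
q -> p = 0 -> U = 1  [~0 | U]
(p & q) | (q -> p) = 0 | 1 = 1
In Weak Kleene logic: p & q = U & 0 = U
q -> p = 0 -> U = U
(p & q) | (q -> p) = U | U = U
They differ because Strong Kleene logic and Weak Kleene logic treat U differently under the binary connectives.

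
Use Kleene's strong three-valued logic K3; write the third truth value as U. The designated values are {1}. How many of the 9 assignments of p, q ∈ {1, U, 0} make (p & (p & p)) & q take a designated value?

Designated under: (p=1, q=1).

1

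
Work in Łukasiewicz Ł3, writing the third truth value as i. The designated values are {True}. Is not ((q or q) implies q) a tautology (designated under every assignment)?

Countermodel: q=True gives False, which is not designated.

No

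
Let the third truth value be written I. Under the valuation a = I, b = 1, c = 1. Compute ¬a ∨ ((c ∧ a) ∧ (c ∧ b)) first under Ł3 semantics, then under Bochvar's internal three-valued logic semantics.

In Ł3: ¬a = ¬I = I
c ∧ a = 1 ∧ I = I
c ∧ b = 1 ∧ 1 = 1
(c ∧ a) ∧ (c ∧ b) = I ∧ 1 = I
¬a ∨ ((c ∧ a) ∧ (c ∧ b)) = I ∨ I = I
In Bochvar's internal three-valued logic: ¬a = ¬I = I
c ∧ a = 1 ∧ I = I
c ∧ b = 1 ∧ 1 = 1
(c ∧ a) ∧ (c ∧ b) = I ∧ 1 = I
¬a ∨ ((c ∧ a) ∧ (c ∧ b)) = I ∨ I = I

I; I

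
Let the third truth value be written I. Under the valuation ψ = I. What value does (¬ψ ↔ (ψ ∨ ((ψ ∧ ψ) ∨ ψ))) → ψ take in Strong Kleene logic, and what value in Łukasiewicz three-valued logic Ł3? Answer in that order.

I; I

In Strong Kleene logic: ¬ψ = ¬I = I
ψ ∧ ψ = I ∧ I = I
(ψ ∧ ψ) ∨ ψ = I ∨ I = I
ψ ∨ ((ψ ∧ ψ) ∨ ψ) = I ∨ I = I
¬ψ ↔ (ψ ∨ ((ψ ∧ ψ) ∨ ψ)) = I ↔ I = I
(¬ψ ↔ (ψ ∨ ((ψ ∧ ψ) ∨ ψ))) → ψ = I → I = I  [¬I ∨ I]
In Łukasiewicz three-valued logic Ł3: ¬ψ = ¬I = I
ψ ∧ ψ = I ∧ I = I
(ψ ∧ ψ) ∨ ψ = I ∨ I = I
ψ ∨ ((ψ ∧ ψ) ∨ ψ) = I ∨ I = I
¬ψ ↔ (ψ ∨ ((ψ ∧ ψ) ∨ ψ)) = I ↔ I = ⊤  [1 − |½−½|]
(¬ψ ↔ (ψ ∨ ((ψ ∧ ψ) ∨ ψ))) → ψ = ⊤ → I = I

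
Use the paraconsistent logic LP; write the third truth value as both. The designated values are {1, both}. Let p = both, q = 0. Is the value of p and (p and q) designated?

p and q = both and 0 = 0
p and (p and q) = both and 0 = 0
0 ∉ {1, both}.

No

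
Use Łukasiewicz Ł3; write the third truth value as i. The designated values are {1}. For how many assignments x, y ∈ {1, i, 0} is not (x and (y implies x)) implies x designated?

6

Of the 9 assignments, 6 give a value in {1}.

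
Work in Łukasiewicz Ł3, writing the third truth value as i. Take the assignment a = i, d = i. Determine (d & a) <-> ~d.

True

d & a = i & i = i
~d = ~i = i
(d & a) <-> ~d = i <-> i = True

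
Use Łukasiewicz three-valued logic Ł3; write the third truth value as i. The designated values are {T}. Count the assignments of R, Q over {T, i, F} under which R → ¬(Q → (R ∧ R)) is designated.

4

Designated under: (R=i, Q=T); (R=F, Q=T); (R=F, Q=i); (R=F, Q=F).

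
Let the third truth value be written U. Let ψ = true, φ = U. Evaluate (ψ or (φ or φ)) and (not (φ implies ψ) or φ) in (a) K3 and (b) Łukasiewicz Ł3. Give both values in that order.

In K3: φ or φ = U or U = U
ψ or (φ or φ) = true or U = true
φ implies ψ = U implies true = true
not (φ implies ψ) = not true = false
not (φ implies ψ) or φ = false or U = U
(ψ or (φ or φ)) and (not (φ implies ψ) or φ) = true and U = U
In Łukasiewicz Ł3: φ or φ = U or U = U
ψ or (φ or φ) = true or U = true
φ implies ψ = U implies true = true  [min(1, 1−½+1)]
not (φ implies ψ) = not true = false
not (φ implies ψ) or φ = false or U = U
(ψ or (φ or φ)) and (not (φ implies ψ) or φ) = true and U = U

U; U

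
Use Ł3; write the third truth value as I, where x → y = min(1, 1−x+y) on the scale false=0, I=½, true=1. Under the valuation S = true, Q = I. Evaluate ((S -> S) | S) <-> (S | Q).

S -> S = true -> true = true
(S -> S) | S = true | true = true
S | Q = true | I = true
((S -> S) | S) <-> (S | Q) = true <-> true = true

true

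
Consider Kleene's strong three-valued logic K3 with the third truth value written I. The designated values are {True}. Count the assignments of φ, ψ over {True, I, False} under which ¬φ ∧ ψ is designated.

Designated under: (φ=False, ψ=True).

1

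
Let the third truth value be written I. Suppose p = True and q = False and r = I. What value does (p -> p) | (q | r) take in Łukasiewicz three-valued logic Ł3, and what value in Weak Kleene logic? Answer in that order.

True; I

In Łukasiewicz three-valued logic Ł3: p -> p = True -> True = True
q | r = False | I = I
(p -> p) | (q | r) = True | I = True
In Weak Kleene logic: p -> p = True -> True = True
q | r = False | I = I
(p -> p) | (q | r) = True | I = I
They differ because Łukasiewicz three-valued logic Ł3 and Weak Kleene logic treat I differently under the binary connectives.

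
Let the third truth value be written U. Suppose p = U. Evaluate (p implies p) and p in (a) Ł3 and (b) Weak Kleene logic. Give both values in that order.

In Ł3: p implies p = U implies U = ⊤  [min(1, 1−½+½)]
(p implies p) and p = ⊤ and U = U
In Weak Kleene logic: p implies p = U implies U = U
(p implies p) and p = U and U = U

U; U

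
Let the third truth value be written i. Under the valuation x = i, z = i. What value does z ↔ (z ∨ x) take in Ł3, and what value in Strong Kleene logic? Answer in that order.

In Ł3: z ∨ x = i ∨ i = i
z ↔ (z ∨ x) = i ↔ i = true  [1 − |½−½|]
In Strong Kleene logic: z ∨ x = i ∨ i = i
z ↔ (z ∨ x) = i ↔ i = i
They differ because Ł3 and Strong Kleene logic treat i differently under implication.

true; i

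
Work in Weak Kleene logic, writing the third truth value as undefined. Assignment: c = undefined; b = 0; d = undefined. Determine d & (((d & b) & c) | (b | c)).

d & b = undefined & 0 = undefined
(d & b) & c = undefined & undefined = undefined
b | c = 0 | undefined = undefined
((d & b) & c) | (b | c) = undefined | undefined = undefined
d & (((d & b) & c) | (b | c)) = undefined & undefined = undefined

undefined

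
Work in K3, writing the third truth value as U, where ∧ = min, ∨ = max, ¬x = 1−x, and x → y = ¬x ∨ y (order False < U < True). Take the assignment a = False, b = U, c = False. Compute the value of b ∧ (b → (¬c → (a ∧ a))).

¬c = ¬False = True
a ∧ a = False ∧ False = False
¬c → (a ∧ a) = True → False = False
b → (¬c → (a ∧ a)) = U → False = U  [¬U ∨ False]
b ∧ (b → (¬c → (a ∧ a))) = U ∧ U = U

U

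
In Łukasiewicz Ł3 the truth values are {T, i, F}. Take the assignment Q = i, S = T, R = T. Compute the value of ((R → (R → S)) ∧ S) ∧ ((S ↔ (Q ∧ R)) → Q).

T

R → S = T → T = T
R → (R → S) = T → T = T
(R → (R → S)) ∧ S = T ∧ T = T
Q ∧ R = i ∧ T = i
S ↔ (Q ∧ R) = T ↔ i = i
(S ↔ (Q ∧ R)) → Q = i → i = T
((R → (R → S)) ∧ S) ∧ ((S ↔ (Q ∧ R)) → Q) = T ∧ T = T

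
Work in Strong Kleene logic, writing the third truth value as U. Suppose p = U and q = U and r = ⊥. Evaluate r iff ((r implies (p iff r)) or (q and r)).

p iff r = U iff ⊥ = U
r implies (p iff r) = ⊥ implies U = ⊤  [not ⊥ or U]
q and r = U and ⊥ = ⊥
(r implies (p iff r)) or (q and r) = ⊤ or ⊥ = ⊤
r iff ((r implies (p iff r)) or (q and r)) = ⊥ iff ⊤ = ⊥

⊥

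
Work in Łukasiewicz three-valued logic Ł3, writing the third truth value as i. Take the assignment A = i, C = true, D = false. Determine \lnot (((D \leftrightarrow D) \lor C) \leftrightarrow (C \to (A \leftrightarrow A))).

false

D \leftrightarrow D = false \leftrightarrow false = true
(D \leftrightarrow D) \lor C = true \lor true = true
A \leftrightarrow A = i \leftrightarrow i = true  [1 − |½−½|]
C \to (A \leftrightarrow A) = true \to true = true
((D \leftrightarrow D) \lor C) \leftrightarrow (C \to (A \leftrightarrow A)) = true \leftrightarrow true = true
\lnot (((D \leftrightarrow D) \lor C) \leftrightarrow (C \to (A \leftrightarrow A))) = \lnot true = false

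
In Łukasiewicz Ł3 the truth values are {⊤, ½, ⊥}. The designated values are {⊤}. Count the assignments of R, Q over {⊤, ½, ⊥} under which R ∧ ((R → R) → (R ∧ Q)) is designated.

1

Designated under: (R=⊤, Q=⊤).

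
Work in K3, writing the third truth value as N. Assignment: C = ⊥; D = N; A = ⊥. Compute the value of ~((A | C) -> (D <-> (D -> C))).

⊥

A | C = ⊥ | ⊥ = ⊥
D -> C = N -> ⊥ = N  [~N | ⊥]
D <-> (D -> C) = N <-> N = N
(A | C) -> (D <-> (D -> C)) = ⊥ -> N = ⊤
~((A | C) -> (D <-> (D -> C))) = ~⊤ = ⊥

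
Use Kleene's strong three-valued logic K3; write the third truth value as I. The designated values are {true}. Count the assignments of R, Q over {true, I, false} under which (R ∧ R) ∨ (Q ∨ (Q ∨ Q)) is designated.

5

Of the 9 assignments, 5 give a value in {true}.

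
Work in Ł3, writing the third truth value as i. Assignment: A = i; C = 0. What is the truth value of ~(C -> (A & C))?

A & C = i & 0 = 0
C -> (A & C) = 0 -> 0 = 1
~(C -> (A & C)) = ~1 = 0

0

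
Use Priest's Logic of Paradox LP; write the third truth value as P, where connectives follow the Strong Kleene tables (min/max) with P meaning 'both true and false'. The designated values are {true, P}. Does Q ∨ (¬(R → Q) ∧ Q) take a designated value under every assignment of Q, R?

No

Countermodel: Q=false, R=true gives false, which is not designated.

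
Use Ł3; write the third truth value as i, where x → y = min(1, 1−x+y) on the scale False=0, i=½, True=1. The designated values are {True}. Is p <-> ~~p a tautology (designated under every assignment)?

Every assignment of p over {True, i, False} gives a value in {True}.
In particular, with p=i: p <-> ~~p = True.

Yes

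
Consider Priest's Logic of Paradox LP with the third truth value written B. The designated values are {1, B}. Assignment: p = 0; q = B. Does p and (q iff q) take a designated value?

q iff q = B iff B = B
p and (q iff q) = 0 and B = 0
0 ∉ {1, B}.

No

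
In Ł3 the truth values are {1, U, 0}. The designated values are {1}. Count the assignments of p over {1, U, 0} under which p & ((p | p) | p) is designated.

1

p=1: 1 ✓
p=U: U ·
p=0: 0 ·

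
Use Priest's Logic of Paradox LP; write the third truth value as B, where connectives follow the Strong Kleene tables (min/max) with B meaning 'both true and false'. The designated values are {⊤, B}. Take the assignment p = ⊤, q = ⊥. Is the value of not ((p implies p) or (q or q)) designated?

No

p implies p = ⊤ implies ⊤ = ⊤
q or q = ⊥ or ⊥ = ⊥
(p implies p) or (q or q) = ⊤ or ⊥ = ⊤
not ((p implies p) or (q or q)) = not ⊤ = ⊥
⊥ ∉ {⊤, B}.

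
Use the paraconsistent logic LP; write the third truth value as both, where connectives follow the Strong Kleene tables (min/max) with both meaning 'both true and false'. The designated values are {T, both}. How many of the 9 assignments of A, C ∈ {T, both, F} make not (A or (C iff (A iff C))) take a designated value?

Of the 9 assignments, 6 give a value in {T, both}.

6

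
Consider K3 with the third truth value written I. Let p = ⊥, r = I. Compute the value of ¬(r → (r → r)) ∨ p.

I

r → r = I → I = I  [¬I ∨ I]
r → (r → r) = I → I = I
¬(r → (r → r)) = ¬I = I
¬(r → (r → r)) ∨ p = I ∨ ⊥ = I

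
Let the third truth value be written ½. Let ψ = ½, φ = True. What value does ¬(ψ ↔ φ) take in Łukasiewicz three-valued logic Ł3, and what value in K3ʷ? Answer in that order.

½; ½

In Łukasiewicz three-valued logic Ł3: ψ ↔ φ = ½ ↔ True = ½  [1 − |½−1|]
¬(ψ ↔ φ) = ¬½ = ½
In K3ʷ: ψ ↔ φ = ½ ↔ True = ½
¬(ψ ↔ φ) = ¬½ = ½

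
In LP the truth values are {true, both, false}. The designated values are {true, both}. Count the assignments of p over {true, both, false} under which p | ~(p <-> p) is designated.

2

p=true: true ✓
p=both: both ✓
p=false: false ·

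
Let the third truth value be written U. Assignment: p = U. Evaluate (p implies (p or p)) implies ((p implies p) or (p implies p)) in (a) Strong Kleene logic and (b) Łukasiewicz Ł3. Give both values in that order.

U; 1

In Strong Kleene logic: p or p = U or U = U
p implies (p or p) = U implies U = U  [not U or U]
p implies p = U implies U = U
p implies p = U implies U = U
(p implies p) or (p implies p) = U or U = U
(p implies (p or p)) implies ((p implies p) or (p implies p)) = U implies U = U
In Łukasiewicz Ł3: p or p = U or U = U
p implies (p or p) = U implies U = 1
p implies p = U implies U = 1
p implies p = U implies U = 1
(p implies p) or (p implies p) = 1 or 1 = 1
(p implies (p or p)) implies ((p implies p) or (p implies p)) = 1 implies 1 = 1
They differ because Strong Kleene logic and Łukasiewicz Ł3 treat U differently under implication.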